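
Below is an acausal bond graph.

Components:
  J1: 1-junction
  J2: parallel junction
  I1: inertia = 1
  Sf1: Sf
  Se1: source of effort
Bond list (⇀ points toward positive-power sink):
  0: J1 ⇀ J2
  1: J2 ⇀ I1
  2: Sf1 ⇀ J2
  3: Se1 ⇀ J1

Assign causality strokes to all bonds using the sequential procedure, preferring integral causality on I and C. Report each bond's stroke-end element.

bond 0 →J2
bond 1 →I1
bond 2 →Sf1
bond 3 →J1

b2 stroke at Sf1  (Sf1 fixes flow; stroke at Sf1)
b3 stroke at J1  (Se1 fixes effort; stroke away)
b0 stroke at J2  (J1: last free bond brings flow in)
b1 stroke at I1  (0-jn J2 has e-setter on 0)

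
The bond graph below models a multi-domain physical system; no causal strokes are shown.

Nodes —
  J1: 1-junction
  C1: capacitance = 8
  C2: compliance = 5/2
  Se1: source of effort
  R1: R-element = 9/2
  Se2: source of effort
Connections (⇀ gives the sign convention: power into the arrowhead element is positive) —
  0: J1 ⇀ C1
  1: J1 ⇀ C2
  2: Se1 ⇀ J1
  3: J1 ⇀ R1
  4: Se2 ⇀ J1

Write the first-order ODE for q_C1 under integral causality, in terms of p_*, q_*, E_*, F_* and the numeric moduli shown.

dq_C1/dt = 2*E_Se1/9 + 2*E_Se2/9 - q_C1/36 - 4*q_C2/45

b2 |J1  (Se1 fixes effort; stroke away)
b4 |J1  (Se2 fixes effort; stroke away)
b0 |J1  (C1 outputs effort q/C1)
b1 |J1  (C2: C, integral causality)
b3 |R1  (J1: last free bond brings flow in)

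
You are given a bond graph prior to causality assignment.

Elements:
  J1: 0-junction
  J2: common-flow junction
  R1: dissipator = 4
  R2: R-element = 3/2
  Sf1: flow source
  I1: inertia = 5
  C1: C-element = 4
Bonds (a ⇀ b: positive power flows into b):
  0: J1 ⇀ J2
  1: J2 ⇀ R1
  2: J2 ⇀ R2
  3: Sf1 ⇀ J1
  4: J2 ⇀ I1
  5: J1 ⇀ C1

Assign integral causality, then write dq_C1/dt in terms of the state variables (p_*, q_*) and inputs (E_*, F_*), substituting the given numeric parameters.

dq_C1/dt = F_Sf1 - p_I1/5

bond 3 |Sf1  (Sf1 (Sf) sets flow on bond)
bond 4 |I1  (I1 integral (f out))
bond 0 |J2  (1-jn J2 has f-setter on 4)
bond 1 |J2  (J2 flow already set via bond 4)
bond 2 |J2  (1-jn J2 has f-setter on 4)
bond 5 |J1  (closing 0-jn rule on J1)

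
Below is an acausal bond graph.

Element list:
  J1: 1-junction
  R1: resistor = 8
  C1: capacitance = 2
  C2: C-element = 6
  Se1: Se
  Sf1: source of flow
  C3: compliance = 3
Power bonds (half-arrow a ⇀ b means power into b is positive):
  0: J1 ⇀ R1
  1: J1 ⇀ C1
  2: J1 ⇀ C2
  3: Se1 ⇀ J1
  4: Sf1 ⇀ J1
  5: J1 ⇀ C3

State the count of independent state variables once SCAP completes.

3  (C1, C2, C3 all integral)

#3 |J1  (Se1 (Se) sets effort on bond)
#4 |Sf1  (Sf1: flow source, stroke at near end)
#0 |J1  (1-jn J1 has f-setter on 4)
#1 |J1  (J1 flow already set via bond 4)
#2 |J1  (J1: bond 4 brought flow, rest push out)
#5 |J1  (1-jn J1 has f-setter on 4)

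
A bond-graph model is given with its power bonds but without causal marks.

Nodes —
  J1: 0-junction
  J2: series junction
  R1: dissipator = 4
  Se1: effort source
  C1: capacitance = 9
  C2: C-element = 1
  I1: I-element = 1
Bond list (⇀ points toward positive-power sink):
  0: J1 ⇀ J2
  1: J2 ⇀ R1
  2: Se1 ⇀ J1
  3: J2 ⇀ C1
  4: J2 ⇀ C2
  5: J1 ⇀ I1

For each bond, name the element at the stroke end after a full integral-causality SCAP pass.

bond 2 stroke at J1  (Se1 fixes effort; stroke away)
bond 0 stroke at J2  (0-jn J1 has e-setter on 2)
bond 5 stroke at I1  (common-e at J1 fixed by 2)
bond 3 stroke at J2  (C1 integral (e out))
bond 4 stroke at J2  (C2 outputs effort q/C2)
bond 1 stroke at R1  (closing 1-jn rule on J2)

bond 0 →J2
bond 1 →R1
bond 2 →J1
bond 3 →J2
bond 4 →J2
bond 5 →I1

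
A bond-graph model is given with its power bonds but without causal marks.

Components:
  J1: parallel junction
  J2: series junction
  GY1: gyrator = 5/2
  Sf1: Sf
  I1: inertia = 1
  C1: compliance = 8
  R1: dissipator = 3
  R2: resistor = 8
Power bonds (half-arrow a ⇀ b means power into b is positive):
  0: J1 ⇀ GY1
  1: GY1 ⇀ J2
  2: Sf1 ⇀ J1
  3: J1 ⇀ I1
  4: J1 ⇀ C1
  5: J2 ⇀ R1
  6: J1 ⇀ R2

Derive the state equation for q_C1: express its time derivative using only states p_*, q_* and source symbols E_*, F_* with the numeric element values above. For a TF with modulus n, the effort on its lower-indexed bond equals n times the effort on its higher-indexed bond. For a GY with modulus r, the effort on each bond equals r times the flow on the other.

dq_C1/dt = F_Sf1 - p_I1 - 121*q_C1/1600

β2 stroke at Sf1  (source Sf1 imposes f)
β3 stroke at I1  (I1 integral (f out))
β4 stroke at J1  (C1 outputs effort q/C1)
β0 stroke at GY1  (common-e at J1 fixed by 4)
β6 stroke at R2  (J1: bond 4 brought effort, rest push out)
β1 stroke at GY1  (GY1 both-in/both-out from 0)
β5 stroke at J2  (J2 flow already set via bond 1)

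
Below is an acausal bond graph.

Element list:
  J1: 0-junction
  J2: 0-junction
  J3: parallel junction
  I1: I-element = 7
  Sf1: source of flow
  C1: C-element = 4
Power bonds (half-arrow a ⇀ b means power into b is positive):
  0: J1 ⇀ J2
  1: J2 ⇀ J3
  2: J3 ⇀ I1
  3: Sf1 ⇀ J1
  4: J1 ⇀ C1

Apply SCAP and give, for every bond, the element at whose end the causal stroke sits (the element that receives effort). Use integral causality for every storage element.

#3 →Sf1  (Sf1: flow source, stroke at near end)
#2 →I1  (I1 integral (f out))
#1 →J3  (only one effort-in slot at J3)
#0 →J2  (closing 0-jn rule on J2)
#4 →J1  (J1 needs exactly one e-in)

bond 0 |J2
bond 1 |J3
bond 2 |I1
bond 3 |Sf1
bond 4 |J1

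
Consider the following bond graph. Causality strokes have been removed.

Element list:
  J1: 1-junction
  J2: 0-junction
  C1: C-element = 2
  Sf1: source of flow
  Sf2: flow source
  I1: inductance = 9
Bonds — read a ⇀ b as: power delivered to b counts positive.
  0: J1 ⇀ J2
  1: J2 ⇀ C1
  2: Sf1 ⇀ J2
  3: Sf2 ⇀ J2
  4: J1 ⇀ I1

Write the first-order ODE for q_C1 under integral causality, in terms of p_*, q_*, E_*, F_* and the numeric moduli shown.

dq_C1/dt = F_Sf1 + F_Sf2 + p_I1/9

#2 stroke at Sf1  (Sf1: flow source, stroke at near end)
#3 stroke at Sf2  (Sf2 fixes flow; stroke at Sf2)
#1 stroke at J2  (C1 integral (e out))
#0 stroke at J1  (J2: bond 1 brought effort, rest push out)
#4 stroke at I1  (J1: last free bond brings flow in)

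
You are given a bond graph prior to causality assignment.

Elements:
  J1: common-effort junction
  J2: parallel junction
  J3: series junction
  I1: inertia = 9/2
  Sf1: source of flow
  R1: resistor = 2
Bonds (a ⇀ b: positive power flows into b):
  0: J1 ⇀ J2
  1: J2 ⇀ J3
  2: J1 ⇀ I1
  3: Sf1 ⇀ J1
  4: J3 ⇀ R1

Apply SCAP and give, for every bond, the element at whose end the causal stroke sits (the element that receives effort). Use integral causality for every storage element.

b3 stroke→Sf1  (Sf1 fixes flow; stroke at Sf1)
b2 stroke→I1  (I1 outputs flow p/I1)
b0 stroke→J1  (J1 needs exactly one e-in)
b1 stroke→J2  (J2 needs exactly one e-in)
b4 stroke→J3  (1-jn J3 has f-setter on 1)

b0 stroke→J1
b1 stroke→J2
b2 stroke→I1
b3 stroke→Sf1
b4 stroke→J3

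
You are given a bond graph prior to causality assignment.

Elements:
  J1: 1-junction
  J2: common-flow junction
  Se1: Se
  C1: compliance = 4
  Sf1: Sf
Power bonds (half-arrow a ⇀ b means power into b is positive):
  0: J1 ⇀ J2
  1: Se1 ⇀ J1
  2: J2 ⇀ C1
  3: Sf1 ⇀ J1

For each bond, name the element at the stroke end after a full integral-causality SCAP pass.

b0 |J1
b1 |J1
b2 |J2
b3 |Sf1

β1 stroke→J1  (Se1: effort source, stroke at far end)
β3 stroke→Sf1  (Sf1 fixes flow; stroke at Sf1)
β0 stroke→J1  (common-f at J1 fixed by 3)
β2 stroke→J2  (1-jn J2 has f-setter on 0)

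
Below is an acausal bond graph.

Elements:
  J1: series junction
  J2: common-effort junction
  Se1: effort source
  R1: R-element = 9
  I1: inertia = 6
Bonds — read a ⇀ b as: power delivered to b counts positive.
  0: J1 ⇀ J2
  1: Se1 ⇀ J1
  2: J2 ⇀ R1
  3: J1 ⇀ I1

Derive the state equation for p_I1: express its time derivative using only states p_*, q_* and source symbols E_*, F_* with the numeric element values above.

dp_I1/dt = E_Se1 - 3*p_I1/2

β1 →J1  (Se1: effort source, stroke at far end)
β3 →I1  (I1 integral (f out))
β0 →J1  (common-f at J1 fixed by 3)
β2 →J2  (J2: last free bond brings effort in)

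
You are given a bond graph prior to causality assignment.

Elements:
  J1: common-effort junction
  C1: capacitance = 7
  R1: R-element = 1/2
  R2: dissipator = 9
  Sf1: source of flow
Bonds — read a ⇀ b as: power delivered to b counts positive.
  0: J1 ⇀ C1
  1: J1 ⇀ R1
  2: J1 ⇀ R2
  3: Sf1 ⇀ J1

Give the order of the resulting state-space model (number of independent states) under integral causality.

1  (C1 all integral)

bond 3 →Sf1  (Sf1 (Sf) sets flow on bond)
bond 0 →J1  (prefer integral on C1)
bond 1 →R1  (common-e at J1 fixed by 0)
bond 2 →R2  (0-jn J1 has e-setter on 0)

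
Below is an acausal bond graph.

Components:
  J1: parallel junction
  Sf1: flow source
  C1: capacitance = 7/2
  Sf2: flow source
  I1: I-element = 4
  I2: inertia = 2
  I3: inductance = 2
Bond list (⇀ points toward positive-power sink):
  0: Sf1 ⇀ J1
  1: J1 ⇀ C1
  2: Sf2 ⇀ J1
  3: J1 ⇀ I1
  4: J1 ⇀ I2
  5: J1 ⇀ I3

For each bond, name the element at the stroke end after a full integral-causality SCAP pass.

#0 stroke at Sf1  (source Sf1 imposes f)
#2 stroke at Sf2  (Sf2: flow source, stroke at near end)
#1 stroke at J1  (C1 integral (e out))
#3 stroke at I1  (J1 effort already set via bond 1)
#4 stroke at I2  (common-e at J1 fixed by 1)
#5 stroke at I3  (J1 effort already set via bond 1)

b0 stroke at Sf1
b1 stroke at J1
b2 stroke at Sf2
b3 stroke at I1
b4 stroke at I2
b5 stroke at I3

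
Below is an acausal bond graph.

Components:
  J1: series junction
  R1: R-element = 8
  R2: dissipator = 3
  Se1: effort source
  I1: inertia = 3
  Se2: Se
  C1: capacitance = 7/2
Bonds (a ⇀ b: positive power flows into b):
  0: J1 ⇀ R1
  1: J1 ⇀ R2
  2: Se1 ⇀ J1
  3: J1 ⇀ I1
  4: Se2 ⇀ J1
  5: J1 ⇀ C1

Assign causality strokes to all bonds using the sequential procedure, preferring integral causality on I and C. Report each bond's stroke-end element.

b2 stroke→J1  (Se1 (Se) sets effort on bond)
b4 stroke→J1  (Se2: effort source, stroke at far end)
b3 stroke→I1  (I1 integral (f out))
b0 stroke→J1  (J1: bond 3 brought flow, rest push out)
b1 stroke→J1  (J1: bond 3 brought flow, rest push out)
b5 stroke→J1  (J1 flow already set via bond 3)

β0 stroke→J1
β1 stroke→J1
β2 stroke→J1
β3 stroke→I1
β4 stroke→J1
β5 stroke→J1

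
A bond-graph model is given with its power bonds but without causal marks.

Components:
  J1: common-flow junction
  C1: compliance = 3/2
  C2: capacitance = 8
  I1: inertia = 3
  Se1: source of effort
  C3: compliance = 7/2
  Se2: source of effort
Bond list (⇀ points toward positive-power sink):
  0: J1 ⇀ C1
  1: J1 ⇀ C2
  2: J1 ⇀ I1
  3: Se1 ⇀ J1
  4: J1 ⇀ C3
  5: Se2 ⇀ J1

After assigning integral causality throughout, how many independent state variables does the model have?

#3 stroke→J1  (Se1 fixes effort; stroke away)
#5 stroke→J1  (Se2 (Se) sets effort on bond)
#0 stroke→J1  (C1 integral (e out))
#1 stroke→J1  (prefer integral on C2)
#2 stroke→I1  (I1 integral (f out))
#4 stroke→J1  (J1 flow already set via bond 2)

4  (C1, C2, C3, I1 all integral)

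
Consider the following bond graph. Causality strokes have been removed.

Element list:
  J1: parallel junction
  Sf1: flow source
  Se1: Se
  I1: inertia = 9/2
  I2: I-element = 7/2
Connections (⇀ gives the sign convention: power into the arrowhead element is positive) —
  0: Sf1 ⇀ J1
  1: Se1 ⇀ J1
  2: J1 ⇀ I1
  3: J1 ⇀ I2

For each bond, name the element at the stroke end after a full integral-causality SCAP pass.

β0 |Sf1  (Sf1 (Sf) sets flow on bond)
β1 |J1  (Se1: effort source, stroke at far end)
β2 |I1  (0-jn J1 has e-setter on 1)
β3 |I2  (0-jn J1 has e-setter on 1)

b0 stroke at Sf1
b1 stroke at J1
b2 stroke at I1
b3 stroke at I2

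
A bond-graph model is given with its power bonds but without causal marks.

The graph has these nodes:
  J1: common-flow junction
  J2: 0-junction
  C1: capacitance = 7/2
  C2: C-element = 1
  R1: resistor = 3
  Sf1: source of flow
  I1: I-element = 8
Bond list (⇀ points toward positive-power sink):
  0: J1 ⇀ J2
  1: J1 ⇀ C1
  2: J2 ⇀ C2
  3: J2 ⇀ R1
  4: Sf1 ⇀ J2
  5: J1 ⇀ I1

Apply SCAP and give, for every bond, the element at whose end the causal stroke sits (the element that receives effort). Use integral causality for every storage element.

b4 |Sf1  (source Sf1 imposes f)
b1 |J1  (C1 integral (e out))
b2 |J2  (C2: C, integral causality)
b0 |J1  (0-jn J2 has e-setter on 2)
b3 |R1  (0-jn J2 has e-setter on 2)
b5 |I1  (closing 1-jn rule on J1)

β0 |J1
β1 |J1
β2 |J2
β3 |R1
β4 |Sf1
β5 |I1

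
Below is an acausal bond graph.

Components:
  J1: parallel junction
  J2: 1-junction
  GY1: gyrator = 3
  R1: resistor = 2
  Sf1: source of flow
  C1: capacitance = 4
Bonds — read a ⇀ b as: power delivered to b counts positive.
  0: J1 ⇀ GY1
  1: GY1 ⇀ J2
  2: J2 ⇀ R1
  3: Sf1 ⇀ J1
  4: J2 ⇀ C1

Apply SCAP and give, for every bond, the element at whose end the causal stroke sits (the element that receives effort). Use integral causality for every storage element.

b0 stroke→J1
b1 stroke→J2
b2 stroke→R1
b3 stroke→Sf1
b4 stroke→J2

β3 →Sf1  (Sf1 fixes flow; stroke at Sf1)
β0 →J1  (only one effort-in slot at J1)
β1 →J2  (GY1: gyrator matches bond 0)
β4 →J2  (C1 integral (e out))
β2 →R1  (J2 needs exactly one f-in)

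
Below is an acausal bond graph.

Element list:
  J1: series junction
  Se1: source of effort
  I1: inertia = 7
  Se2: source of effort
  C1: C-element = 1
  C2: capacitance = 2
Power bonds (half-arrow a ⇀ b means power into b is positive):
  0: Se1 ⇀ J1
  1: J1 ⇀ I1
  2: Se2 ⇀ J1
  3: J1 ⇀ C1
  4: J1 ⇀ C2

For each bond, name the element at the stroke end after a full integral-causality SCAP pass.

bond 0 →J1  (Se1 (Se) sets effort on bond)
bond 2 →J1  (Se2 (Se) sets effort on bond)
bond 1 →I1  (I1 integral (f out))
bond 3 →J1  (J1: bond 1 brought flow, rest push out)
bond 4 →J1  (J1 flow already set via bond 1)

β0 →J1
β1 →I1
β2 →J1
β3 →J1
β4 →J1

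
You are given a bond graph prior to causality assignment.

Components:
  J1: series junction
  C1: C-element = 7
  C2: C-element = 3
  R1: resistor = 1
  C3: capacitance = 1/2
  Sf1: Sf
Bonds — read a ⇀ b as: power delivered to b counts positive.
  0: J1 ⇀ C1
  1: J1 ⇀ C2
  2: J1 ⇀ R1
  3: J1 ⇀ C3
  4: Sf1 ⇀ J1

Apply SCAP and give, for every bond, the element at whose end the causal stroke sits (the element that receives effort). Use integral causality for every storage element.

bond 4 stroke→Sf1  (source Sf1 imposes f)
bond 0 stroke→J1  (1-jn J1 has f-setter on 4)
bond 1 stroke→J1  (1-jn J1 has f-setter on 4)
bond 2 stroke→J1  (J1: bond 4 brought flow, rest push out)
bond 3 stroke→J1  (J1 flow already set via bond 4)

b0 stroke at J1
b1 stroke at J1
b2 stroke at J1
b3 stroke at J1
b4 stroke at Sf1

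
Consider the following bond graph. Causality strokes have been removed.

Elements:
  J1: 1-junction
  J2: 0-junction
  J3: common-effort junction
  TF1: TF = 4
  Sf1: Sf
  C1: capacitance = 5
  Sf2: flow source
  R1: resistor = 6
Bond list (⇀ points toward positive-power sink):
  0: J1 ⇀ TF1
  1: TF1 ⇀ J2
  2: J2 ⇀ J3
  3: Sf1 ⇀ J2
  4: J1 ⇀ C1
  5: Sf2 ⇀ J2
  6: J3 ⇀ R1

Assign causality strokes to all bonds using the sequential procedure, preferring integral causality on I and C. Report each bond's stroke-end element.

b0 stroke→TF1
b1 stroke→J2
b2 stroke→J3
b3 stroke→Sf1
b4 stroke→J1
b5 stroke→Sf2
b6 stroke→R1

bond 3 stroke→Sf1  (Sf1 fixes flow; stroke at Sf1)
bond 5 stroke→Sf2  (source Sf2 imposes f)
bond 4 stroke→J1  (C1 outputs effort q/C1)
bond 0 stroke→TF1  (closing 1-jn rule on J1)
bond 1 stroke→J2  (through TF1, causality passes straight; one stroke at TF1)
bond 2 stroke→J3  (0-jn J2 has e-setter on 1)
bond 6 stroke→R1  (common-e at J3 fixed by 2)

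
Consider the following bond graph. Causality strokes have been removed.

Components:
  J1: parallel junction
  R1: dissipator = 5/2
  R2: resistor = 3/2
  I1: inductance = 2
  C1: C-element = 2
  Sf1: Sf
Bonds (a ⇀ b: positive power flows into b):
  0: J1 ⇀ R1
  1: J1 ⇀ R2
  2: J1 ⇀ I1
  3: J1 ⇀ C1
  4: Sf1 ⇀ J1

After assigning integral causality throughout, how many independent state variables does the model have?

2  (C1, I1 all integral)

bond 4 →Sf1  (Sf1: flow source, stroke at near end)
bond 2 →I1  (I1 integral (f out))
bond 3 →J1  (prefer integral on C1)
bond 0 →R1  (J1 effort already set via bond 3)
bond 1 →R2  (0-jn J1 has e-setter on 3)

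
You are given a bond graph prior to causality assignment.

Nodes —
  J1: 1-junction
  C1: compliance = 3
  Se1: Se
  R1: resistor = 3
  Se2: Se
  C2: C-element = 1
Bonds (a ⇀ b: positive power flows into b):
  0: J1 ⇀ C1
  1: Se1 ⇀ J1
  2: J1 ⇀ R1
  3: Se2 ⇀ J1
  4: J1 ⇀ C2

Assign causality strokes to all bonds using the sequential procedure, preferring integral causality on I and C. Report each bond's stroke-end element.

β0 stroke at J1
β1 stroke at J1
β2 stroke at R1
β3 stroke at J1
β4 stroke at J1

b1 →J1  (Se1 (Se) sets effort on bond)
b3 →J1  (Se2 (Se) sets effort on bond)
b0 →J1  (prefer integral on C1)
b4 →J1  (C2: C, integral causality)
b2 →R1  (closing 1-jn rule on J1)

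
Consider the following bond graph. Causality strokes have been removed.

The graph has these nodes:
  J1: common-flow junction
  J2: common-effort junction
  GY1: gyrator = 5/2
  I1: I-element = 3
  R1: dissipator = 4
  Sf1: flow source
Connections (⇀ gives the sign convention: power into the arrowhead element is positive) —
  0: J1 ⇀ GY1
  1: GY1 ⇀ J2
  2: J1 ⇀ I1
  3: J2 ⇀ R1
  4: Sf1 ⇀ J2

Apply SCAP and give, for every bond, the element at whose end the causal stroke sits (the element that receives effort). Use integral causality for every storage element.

#0 stroke→J1
#1 stroke→J2
#2 stroke→I1
#3 stroke→R1
#4 stroke→Sf1

b4 |Sf1  (Sf1: flow source, stroke at near end)
b2 |I1  (I1 outputs flow p/I1)
b0 |J1  (common-f at J1 fixed by 2)
b1 |J2  (GY GY1: same side as bond 0)
b3 |R1  (J2: bond 1 brought effort, rest push out)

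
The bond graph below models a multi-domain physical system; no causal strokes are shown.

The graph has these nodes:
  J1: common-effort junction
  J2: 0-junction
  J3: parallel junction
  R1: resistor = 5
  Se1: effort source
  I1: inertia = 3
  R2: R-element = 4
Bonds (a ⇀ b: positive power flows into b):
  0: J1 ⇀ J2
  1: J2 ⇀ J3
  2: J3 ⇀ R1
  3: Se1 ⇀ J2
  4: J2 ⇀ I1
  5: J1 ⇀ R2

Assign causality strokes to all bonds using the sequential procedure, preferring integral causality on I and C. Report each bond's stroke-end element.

bond 3 stroke at J2  (Se1 fixes effort; stroke away)
bond 0 stroke at J1  (0-jn J2 has e-setter on 3)
bond 1 stroke at J3  (J2: bond 3 brought effort, rest push out)
bond 4 stroke at I1  (common-e at J2 fixed by 3)
bond 2 stroke at R1  (J3 effort already set via bond 1)
bond 5 stroke at R2  (J1 effort already set via bond 0)

bond 0 →J1
bond 1 →J3
bond 2 →R1
bond 3 →J2
bond 4 →I1
bond 5 →R2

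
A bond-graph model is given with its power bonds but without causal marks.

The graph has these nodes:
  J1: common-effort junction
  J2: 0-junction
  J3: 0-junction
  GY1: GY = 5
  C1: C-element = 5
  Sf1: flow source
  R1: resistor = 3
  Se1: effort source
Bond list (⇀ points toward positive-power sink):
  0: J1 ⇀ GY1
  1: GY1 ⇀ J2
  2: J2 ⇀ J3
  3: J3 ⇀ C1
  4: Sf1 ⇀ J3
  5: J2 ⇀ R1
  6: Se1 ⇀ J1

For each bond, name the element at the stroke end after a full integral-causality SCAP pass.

b4 stroke at Sf1  (Sf1 fixes flow; stroke at Sf1)
b6 stroke at J1  (Se1: effort source, stroke at far end)
b0 stroke at GY1  (0-jn J1 has e-setter on 6)
b1 stroke at GY1  (GY GY1: same side as bond 0)
b3 stroke at J3  (prefer integral on C1)
b2 stroke at J2  (J3 effort already set via bond 3)
b5 stroke at R1  (J2 effort already set via bond 2)

bond 0 stroke at GY1
bond 1 stroke at GY1
bond 2 stroke at J2
bond 3 stroke at J3
bond 4 stroke at Sf1
bond 5 stroke at R1
bond 6 stroke at J1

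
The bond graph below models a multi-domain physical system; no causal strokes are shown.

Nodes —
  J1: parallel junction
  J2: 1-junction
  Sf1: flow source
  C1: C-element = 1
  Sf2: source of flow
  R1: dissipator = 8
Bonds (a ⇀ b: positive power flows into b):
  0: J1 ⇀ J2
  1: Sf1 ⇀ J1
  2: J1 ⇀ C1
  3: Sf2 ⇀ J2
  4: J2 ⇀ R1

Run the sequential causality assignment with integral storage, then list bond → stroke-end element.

#1 |Sf1  (source Sf1 imposes f)
#3 |Sf2  (Sf2 (Sf) sets flow on bond)
#0 |J2  (common-f at J2 fixed by 3)
#4 |J2  (common-f at J2 fixed by 3)
#2 |J1  (closing 0-jn rule on J1)

bond 0 |J2
bond 1 |Sf1
bond 2 |J1
bond 3 |Sf2
bond 4 |J2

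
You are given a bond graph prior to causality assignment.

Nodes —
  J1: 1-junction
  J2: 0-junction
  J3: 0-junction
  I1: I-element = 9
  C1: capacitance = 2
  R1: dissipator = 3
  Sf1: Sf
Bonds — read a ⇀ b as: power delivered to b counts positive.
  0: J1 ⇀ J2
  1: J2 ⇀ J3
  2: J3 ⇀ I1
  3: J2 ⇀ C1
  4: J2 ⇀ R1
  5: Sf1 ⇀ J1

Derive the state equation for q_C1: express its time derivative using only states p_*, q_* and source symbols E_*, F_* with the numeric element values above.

dq_C1/dt = F_Sf1 - p_I1/9 - q_C1/6

β5 →Sf1  (Sf1: flow source, stroke at near end)
β0 →J1  (J1: bond 5 brought flow, rest push out)
β2 →I1  (I1 integral (f out))
β1 →J3  (closing 0-jn rule on J3)
β3 →J2  (prefer integral on C1)
β4 →R1  (common-e at J2 fixed by 3)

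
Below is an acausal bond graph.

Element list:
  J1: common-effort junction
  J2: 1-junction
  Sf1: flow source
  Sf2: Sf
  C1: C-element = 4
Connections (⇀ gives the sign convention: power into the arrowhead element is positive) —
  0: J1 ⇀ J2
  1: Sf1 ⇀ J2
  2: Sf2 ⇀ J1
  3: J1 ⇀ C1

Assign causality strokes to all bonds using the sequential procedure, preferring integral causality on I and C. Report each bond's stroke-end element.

#1 stroke→Sf1  (Sf1 (Sf) sets flow on bond)
#2 stroke→Sf2  (Sf2 (Sf) sets flow on bond)
#0 stroke→J2  (J2: bond 1 brought flow, rest push out)
#3 stroke→J1  (closing 0-jn rule on J1)

b0 stroke→J2
b1 stroke→Sf1
b2 stroke→Sf2
b3 stroke→J1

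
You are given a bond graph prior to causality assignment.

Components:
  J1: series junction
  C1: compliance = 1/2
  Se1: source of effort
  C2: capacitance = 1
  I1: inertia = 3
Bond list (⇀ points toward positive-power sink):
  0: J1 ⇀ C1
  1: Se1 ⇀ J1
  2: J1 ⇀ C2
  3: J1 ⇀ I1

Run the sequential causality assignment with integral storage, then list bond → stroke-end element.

b1 stroke at J1  (Se1: effort source, stroke at far end)
b0 stroke at J1  (C1: C, integral causality)
b2 stroke at J1  (C2 integral (e out))
b3 stroke at I1  (J1: last free bond brings flow in)

b0 stroke→J1
b1 stroke→J1
b2 stroke→J1
b3 stroke→I1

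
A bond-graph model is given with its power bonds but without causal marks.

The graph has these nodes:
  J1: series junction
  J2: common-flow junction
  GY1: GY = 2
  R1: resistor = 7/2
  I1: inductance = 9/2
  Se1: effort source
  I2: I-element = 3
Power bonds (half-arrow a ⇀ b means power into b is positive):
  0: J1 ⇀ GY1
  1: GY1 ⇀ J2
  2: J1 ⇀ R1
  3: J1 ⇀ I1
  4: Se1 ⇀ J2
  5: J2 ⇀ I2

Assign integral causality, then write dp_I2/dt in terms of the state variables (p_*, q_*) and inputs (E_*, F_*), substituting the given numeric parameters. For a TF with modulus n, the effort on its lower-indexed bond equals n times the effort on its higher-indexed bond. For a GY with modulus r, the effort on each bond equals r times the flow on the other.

b4 stroke at J2  (Se1 fixes effort; stroke away)
b3 stroke at I1  (prefer integral on I1)
b0 stroke at J1  (common-f at J1 fixed by 3)
b2 stroke at J1  (J1: bond 3 brought flow, rest push out)
b1 stroke at J2  (GY1 both-in/both-out from 0)
b5 stroke at I2  (closing 1-jn rule on J2)

dp_I2/dt = E_Se1 + 4*p_I1/9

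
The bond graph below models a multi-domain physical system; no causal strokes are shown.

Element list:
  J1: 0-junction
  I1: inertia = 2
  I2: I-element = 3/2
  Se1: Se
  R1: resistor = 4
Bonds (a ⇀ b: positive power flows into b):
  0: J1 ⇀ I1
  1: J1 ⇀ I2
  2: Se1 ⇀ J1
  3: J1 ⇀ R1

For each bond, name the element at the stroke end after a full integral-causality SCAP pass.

β2 stroke at J1  (source Se1 imposes e)
β0 stroke at I1  (J1: bond 2 brought effort, rest push out)
β1 stroke at I2  (J1: bond 2 brought effort, rest push out)
β3 stroke at R1  (J1 effort already set via bond 2)

bond 0 →I1
bond 1 →I2
bond 2 →J1
bond 3 →R1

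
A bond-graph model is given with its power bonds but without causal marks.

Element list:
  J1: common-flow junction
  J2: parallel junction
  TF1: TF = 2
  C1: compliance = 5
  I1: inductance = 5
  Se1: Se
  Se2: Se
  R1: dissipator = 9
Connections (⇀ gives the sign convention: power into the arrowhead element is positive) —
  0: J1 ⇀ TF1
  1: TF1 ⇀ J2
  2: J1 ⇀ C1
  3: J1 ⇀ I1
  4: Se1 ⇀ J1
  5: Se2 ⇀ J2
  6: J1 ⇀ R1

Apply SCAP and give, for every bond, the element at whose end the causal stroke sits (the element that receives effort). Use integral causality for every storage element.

bond 4 |J1  (Se1 fixes effort; stroke away)
bond 5 |J2  (Se2: effort source, stroke at far end)
bond 1 |TF1  (J2: bond 5 brought effort, rest push out)
bond 0 |J1  (TF TF1: opposite of bond 1)
bond 2 |J1  (C1 integral (e out))
bond 3 |I1  (I1 integral (f out))
bond 6 |J1  (common-f at J1 fixed by 3)

b0 stroke at J1
b1 stroke at TF1
b2 stroke at J1
b3 stroke at I1
b4 stroke at J1
b5 stroke at J2
b6 stroke at J1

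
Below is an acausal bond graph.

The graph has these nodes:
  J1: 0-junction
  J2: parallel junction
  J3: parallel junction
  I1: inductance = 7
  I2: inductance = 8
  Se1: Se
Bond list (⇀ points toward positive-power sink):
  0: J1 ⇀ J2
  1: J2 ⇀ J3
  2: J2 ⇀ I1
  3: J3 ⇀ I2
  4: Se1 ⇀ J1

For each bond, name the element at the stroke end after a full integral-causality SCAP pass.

β4 →J1  (Se1 (Se) sets effort on bond)
β0 →J2  (J1: bond 4 brought effort, rest push out)
β1 →J3  (common-e at J2 fixed by 0)
β2 →I1  (J2 effort already set via bond 0)
β3 →I2  (J3: bond 1 brought effort, rest push out)

#0 →J2
#1 →J3
#2 →I1
#3 →I2
#4 →J1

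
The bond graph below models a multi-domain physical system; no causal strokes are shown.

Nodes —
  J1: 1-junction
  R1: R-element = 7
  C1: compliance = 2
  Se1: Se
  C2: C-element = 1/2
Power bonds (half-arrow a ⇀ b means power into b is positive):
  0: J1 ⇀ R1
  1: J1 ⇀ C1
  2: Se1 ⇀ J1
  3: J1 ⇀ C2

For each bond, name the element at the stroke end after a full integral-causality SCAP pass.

b0 →R1
b1 →J1
b2 →J1
b3 →J1

b2 stroke at J1  (Se1 fixes effort; stroke away)
b1 stroke at J1  (C1 integral (e out))
b3 stroke at J1  (prefer integral on C2)
b0 stroke at R1  (closing 1-jn rule on J1)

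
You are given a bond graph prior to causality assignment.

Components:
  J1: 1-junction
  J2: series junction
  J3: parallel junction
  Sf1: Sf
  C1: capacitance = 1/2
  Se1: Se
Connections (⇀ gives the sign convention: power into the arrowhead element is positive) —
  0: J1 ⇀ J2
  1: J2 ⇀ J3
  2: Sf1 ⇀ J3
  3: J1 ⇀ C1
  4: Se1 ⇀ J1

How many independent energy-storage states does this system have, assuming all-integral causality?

1  (C1 all integral)

bond 2 →Sf1  (Sf1 fixes flow; stroke at Sf1)
bond 4 →J1  (Se1 (Se) sets effort on bond)
bond 1 →J3  (J3: last free bond brings effort in)
bond 0 →J2  (J2 flow already set via bond 1)
bond 3 →J1  (1-jn J1 has f-setter on 0)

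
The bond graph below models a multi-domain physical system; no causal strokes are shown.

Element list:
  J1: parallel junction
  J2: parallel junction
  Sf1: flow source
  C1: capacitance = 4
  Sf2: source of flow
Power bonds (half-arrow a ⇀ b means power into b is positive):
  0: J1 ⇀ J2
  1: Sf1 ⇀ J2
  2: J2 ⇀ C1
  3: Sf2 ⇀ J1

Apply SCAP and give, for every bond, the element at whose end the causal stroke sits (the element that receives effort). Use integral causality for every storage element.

#1 |Sf1  (source Sf1 imposes f)
#3 |Sf2  (Sf2 fixes flow; stroke at Sf2)
#0 |J1  (J1 needs exactly one e-in)
#2 |J2  (J2 needs exactly one e-in)

b0 →J1
b1 →Sf1
b2 →J2
b3 →Sf2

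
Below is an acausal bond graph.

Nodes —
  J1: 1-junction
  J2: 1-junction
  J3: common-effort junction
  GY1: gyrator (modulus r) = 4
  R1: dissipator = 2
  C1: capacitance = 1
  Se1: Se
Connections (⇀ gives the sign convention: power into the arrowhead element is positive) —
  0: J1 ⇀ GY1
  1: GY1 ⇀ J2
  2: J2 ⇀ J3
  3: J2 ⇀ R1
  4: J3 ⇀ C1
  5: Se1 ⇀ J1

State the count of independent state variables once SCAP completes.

b5 |J1  (Se1 (Se) sets effort on bond)
b0 |GY1  (J1 needs exactly one f-in)
b1 |GY1  (GY GY1: same side as bond 0)
b2 |J2  (1-jn J2 has f-setter on 1)
b3 |J2  (common-f at J2 fixed by 1)
b4 |J3  (J3 needs exactly one e-in)

1  (C1 all integral)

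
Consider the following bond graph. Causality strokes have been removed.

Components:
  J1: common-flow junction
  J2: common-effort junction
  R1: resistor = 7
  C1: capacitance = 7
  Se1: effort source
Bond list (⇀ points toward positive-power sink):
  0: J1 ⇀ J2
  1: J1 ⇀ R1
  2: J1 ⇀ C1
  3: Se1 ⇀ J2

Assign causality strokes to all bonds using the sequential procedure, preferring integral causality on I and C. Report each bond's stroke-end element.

bond 0 |J1
bond 1 |R1
bond 2 |J1
bond 3 |J2

β3 →J2  (source Se1 imposes e)
β0 →J1  (J2: bond 3 brought effort, rest push out)
β2 →J1  (C1 outputs effort q/C1)
β1 →R1  (J1 needs exactly one f-in)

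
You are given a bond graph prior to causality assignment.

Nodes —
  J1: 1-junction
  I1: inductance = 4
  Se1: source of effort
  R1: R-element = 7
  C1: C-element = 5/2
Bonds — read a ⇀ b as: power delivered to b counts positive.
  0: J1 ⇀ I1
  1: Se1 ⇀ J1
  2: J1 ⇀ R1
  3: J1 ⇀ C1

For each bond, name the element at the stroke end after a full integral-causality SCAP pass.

β1 →J1  (source Se1 imposes e)
β0 →I1  (I1 integral (f out))
β2 →J1  (J1 flow already set via bond 0)
β3 →J1  (common-f at J1 fixed by 0)

b0 →I1
b1 →J1
b2 →J1
b3 →J1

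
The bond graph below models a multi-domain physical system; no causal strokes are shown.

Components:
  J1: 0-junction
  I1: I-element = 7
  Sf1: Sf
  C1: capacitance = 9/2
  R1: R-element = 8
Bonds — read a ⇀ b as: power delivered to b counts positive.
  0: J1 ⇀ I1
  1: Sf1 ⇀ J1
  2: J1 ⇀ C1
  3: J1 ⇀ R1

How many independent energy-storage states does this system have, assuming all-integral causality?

2  (C1, I1 all integral)

#1 stroke→Sf1  (Sf1 (Sf) sets flow on bond)
#0 stroke→I1  (I1 integral (f out))
#2 stroke→J1  (prefer integral on C1)
#3 stroke→R1  (0-jn J1 has e-setter on 2)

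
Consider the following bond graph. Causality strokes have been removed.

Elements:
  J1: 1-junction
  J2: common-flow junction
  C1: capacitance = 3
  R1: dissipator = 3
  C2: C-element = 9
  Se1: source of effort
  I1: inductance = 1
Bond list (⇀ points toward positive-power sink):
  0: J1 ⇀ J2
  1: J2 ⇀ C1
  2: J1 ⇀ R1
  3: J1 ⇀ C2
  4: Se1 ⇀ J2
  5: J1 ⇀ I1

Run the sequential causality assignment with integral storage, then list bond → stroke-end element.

#4 stroke at J2  (source Se1 imposes e)
#1 stroke at J2  (C1 integral (e out))
#0 stroke at J1  (only one flow-in slot at J2)
#3 stroke at J1  (prefer integral on C2)
#5 stroke at I1  (prefer integral on I1)
#2 stroke at J1  (J1 flow already set via bond 5)

β0 →J1
β1 →J2
β2 →J1
β3 →J1
β4 →J2
β5 →I1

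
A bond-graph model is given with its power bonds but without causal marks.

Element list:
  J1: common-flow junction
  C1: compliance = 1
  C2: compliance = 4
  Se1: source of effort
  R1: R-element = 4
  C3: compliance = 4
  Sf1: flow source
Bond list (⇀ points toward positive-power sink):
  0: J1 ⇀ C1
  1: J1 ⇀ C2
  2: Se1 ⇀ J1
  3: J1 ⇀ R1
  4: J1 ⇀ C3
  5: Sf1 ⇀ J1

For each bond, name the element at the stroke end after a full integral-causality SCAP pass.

β2 stroke→J1  (Se1 fixes effort; stroke away)
β5 stroke→Sf1  (source Sf1 imposes f)
β0 stroke→J1  (J1 flow already set via bond 5)
β1 stroke→J1  (common-f at J1 fixed by 5)
β3 stroke→J1  (1-jn J1 has f-setter on 5)
β4 stroke→J1  (J1: bond 5 brought flow, rest push out)

b0 →J1
b1 →J1
b2 →J1
b3 →J1
b4 →J1
b5 →Sf1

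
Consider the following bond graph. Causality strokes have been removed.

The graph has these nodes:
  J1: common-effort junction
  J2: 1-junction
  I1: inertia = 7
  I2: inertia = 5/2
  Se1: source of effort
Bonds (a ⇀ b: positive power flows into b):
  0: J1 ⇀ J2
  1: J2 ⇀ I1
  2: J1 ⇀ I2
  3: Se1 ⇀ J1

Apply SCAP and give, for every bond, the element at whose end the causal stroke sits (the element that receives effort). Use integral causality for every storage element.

bond 3 stroke at J1  (Se1 (Se) sets effort on bond)
bond 0 stroke at J2  (common-e at J1 fixed by 3)
bond 2 stroke at I2  (0-jn J1 has e-setter on 3)
bond 1 stroke at I1  (J2: last free bond brings flow in)

bond 0 stroke at J2
bond 1 stroke at I1
bond 2 stroke at I2
bond 3 stroke at J1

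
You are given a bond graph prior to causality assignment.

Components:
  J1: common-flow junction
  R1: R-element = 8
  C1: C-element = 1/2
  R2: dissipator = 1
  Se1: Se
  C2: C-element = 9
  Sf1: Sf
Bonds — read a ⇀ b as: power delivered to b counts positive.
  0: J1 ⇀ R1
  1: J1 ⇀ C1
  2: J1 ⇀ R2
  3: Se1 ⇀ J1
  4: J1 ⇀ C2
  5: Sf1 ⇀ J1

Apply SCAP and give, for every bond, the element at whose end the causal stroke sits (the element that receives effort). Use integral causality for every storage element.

bond 0 stroke→J1
bond 1 stroke→J1
bond 2 stroke→J1
bond 3 stroke→J1
bond 4 stroke→J1
bond 5 stroke→Sf1

bond 3 stroke→J1  (Se1: effort source, stroke at far end)
bond 5 stroke→Sf1  (Sf1 fixes flow; stroke at Sf1)
bond 0 stroke→J1  (J1: bond 5 brought flow, rest push out)
bond 1 stroke→J1  (J1: bond 5 brought flow, rest push out)
bond 2 stroke→J1  (J1: bond 5 brought flow, rest push out)
bond 4 stroke→J1  (common-f at J1 fixed by 5)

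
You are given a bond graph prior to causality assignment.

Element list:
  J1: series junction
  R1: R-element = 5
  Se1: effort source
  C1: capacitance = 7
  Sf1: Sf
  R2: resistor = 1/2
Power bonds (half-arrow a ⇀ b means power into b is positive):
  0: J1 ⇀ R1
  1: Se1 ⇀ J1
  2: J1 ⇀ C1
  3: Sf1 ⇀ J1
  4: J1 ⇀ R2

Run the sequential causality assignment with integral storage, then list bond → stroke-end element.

#0 →J1
#1 →J1
#2 →J1
#3 →Sf1
#4 →J1

#1 →J1  (Se1 (Se) sets effort on bond)
#3 →Sf1  (Sf1 fixes flow; stroke at Sf1)
#0 →J1  (J1 flow already set via bond 3)
#2 →J1  (common-f at J1 fixed by 3)
#4 →J1  (1-jn J1 has f-setter on 3)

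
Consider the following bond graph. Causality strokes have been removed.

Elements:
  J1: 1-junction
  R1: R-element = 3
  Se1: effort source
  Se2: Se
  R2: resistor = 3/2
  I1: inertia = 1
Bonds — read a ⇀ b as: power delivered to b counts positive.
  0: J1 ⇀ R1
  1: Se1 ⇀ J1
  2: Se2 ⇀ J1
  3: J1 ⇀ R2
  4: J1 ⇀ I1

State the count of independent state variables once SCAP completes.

#1 |J1  (Se1: effort source, stroke at far end)
#2 |J1  (source Se2 imposes e)
#4 |I1  (I1 outputs flow p/I1)
#0 |J1  (J1 flow already set via bond 4)
#3 |J1  (J1: bond 4 brought flow, rest push out)

1  (I1 all integral)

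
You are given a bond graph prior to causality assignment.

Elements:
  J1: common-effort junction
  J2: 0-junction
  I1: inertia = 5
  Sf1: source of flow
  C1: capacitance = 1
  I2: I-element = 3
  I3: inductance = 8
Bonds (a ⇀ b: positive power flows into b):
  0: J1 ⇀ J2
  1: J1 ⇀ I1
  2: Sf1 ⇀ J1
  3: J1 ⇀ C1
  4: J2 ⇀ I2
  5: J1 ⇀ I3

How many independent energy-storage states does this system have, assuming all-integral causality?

4  (C1, I1, I2, I3 all integral)

bond 2 →Sf1  (Sf1: flow source, stroke at near end)
bond 1 →I1  (prefer integral on I1)
bond 3 →J1  (C1 outputs effort q/C1)
bond 0 →J2  (J1 effort already set via bond 3)
bond 5 →I3  (0-jn J1 has e-setter on 3)
bond 4 →I2  (common-e at J2 fixed by 0)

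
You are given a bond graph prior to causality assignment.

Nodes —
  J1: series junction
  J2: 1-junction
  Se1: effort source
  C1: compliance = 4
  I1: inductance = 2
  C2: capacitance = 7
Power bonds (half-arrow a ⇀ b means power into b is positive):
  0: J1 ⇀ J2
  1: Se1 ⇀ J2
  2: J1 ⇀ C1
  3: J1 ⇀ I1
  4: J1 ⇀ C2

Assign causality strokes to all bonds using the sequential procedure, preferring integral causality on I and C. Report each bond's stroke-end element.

b1 stroke at J2  (source Se1 imposes e)
b0 stroke at J1  (only one flow-in slot at J2)
b2 stroke at J1  (C1: C, integral causality)
b3 stroke at I1  (prefer integral on I1)
b4 stroke at J1  (1-jn J1 has f-setter on 3)

β0 →J1
β1 →J2
β2 →J1
β3 →I1
β4 →J1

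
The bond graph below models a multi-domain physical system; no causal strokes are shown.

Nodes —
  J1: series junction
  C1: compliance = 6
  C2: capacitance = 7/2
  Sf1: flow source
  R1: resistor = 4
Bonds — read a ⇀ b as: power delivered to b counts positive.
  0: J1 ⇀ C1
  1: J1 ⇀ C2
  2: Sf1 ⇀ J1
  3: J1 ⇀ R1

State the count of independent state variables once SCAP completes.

2  (C1, C2 all integral)

#2 stroke at Sf1  (Sf1 fixes flow; stroke at Sf1)
#0 stroke at J1  (J1: bond 2 brought flow, rest push out)
#1 stroke at J1  (J1: bond 2 brought flow, rest push out)
#3 stroke at J1  (1-jn J1 has f-setter on 2)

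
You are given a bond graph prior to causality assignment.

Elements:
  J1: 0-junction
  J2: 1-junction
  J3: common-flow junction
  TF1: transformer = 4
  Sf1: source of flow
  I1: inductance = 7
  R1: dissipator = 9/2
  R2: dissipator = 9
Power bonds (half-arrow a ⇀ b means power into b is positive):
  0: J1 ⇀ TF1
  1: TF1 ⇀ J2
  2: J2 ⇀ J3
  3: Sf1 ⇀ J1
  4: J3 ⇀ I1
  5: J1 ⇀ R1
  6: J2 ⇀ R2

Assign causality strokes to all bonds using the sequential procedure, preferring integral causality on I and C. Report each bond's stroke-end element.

β3 stroke at Sf1  (Sf1: flow source, stroke at near end)
β4 stroke at I1  (I1: I, integral causality)
β2 stroke at J3  (1-jn J3 has f-setter on 4)
β1 stroke at J2  (J2 flow already set via bond 2)
β6 stroke at J2  (1-jn J2 has f-setter on 2)
β0 stroke at TF1  (TF1 one-in-one-out from 1)
β5 stroke at J1  (only one effort-in slot at J1)

#0 stroke at TF1
#1 stroke at J2
#2 stroke at J3
#3 stroke at Sf1
#4 stroke at I1
#5 stroke at J1
#6 stroke at J2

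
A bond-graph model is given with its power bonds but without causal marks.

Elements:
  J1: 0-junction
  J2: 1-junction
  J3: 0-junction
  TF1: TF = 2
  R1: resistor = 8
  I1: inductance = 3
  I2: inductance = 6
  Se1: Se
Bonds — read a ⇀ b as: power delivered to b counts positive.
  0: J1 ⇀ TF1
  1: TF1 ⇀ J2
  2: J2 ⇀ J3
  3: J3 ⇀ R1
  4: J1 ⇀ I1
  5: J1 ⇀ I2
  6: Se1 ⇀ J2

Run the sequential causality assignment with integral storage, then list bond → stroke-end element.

#0 stroke→J1
#1 stroke→TF1
#2 stroke→J2
#3 stroke→J3
#4 stroke→I1
#5 stroke→I2
#6 stroke→J2

bond 6 →J2  (Se1 fixes effort; stroke away)
bond 4 →I1  (prefer integral on I1)
bond 5 →I2  (I2 outputs flow p/I2)
bond 0 →J1  (J1 needs exactly one e-in)
bond 1 →TF1  (TF1 one-in-one-out from 0)
bond 2 →J2  (common-f at J2 fixed by 1)
bond 3 →J3  (only one effort-in slot at J3)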